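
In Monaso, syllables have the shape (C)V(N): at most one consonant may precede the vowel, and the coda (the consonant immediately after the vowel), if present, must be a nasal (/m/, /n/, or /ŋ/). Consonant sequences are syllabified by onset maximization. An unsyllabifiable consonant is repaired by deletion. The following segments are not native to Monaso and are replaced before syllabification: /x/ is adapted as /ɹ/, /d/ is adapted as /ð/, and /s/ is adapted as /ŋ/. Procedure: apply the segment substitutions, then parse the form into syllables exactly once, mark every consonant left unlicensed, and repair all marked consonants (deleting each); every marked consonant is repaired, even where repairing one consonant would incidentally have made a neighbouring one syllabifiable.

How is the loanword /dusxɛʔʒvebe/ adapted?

Substitution: /d/ → /ð/, /s/ → /ŋ/, /x/ → /ɹ/, giving /ðuŋɹɛʔʒvebe/.
Syllabifying with onset maximization leaves /ʔ/, /ʒ/ stranded (only a nasal (/m/, /n/, or /ŋ/) is licensed in coda position; onsets are limited to one consonant).
Each unlicensed consonant is deleted: /ʔ/, /ʒ/.

ðuŋɹɛvebe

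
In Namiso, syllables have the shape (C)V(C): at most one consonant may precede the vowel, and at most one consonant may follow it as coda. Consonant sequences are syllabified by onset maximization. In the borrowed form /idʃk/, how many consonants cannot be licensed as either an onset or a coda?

Syllabifying with onset maximization leaves /ʃ/, /k/ stranded (at most one coda consonant is licensed; onsets are limited to one consonant).

2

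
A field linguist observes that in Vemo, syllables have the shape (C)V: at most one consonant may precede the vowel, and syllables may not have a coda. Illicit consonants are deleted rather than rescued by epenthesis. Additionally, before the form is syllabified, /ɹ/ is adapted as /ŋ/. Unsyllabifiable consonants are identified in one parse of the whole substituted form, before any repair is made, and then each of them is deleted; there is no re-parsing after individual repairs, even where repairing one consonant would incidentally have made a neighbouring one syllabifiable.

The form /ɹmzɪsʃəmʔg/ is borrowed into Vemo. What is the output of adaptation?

zɪʃə

Substitution: /ɹ/ → /ŋ/, giving /ŋmzɪsʃəmʔg/.
Syllabifying with onset maximization leaves /ŋ/, /m/, /s/, /m/, /ʔ/, /g/ stranded (no codas are permitted; onsets are limited to one consonant).
Each unlicensed consonant is deleted: /ŋ/, /m/, /s/, /m/, /ʔ/, /g/.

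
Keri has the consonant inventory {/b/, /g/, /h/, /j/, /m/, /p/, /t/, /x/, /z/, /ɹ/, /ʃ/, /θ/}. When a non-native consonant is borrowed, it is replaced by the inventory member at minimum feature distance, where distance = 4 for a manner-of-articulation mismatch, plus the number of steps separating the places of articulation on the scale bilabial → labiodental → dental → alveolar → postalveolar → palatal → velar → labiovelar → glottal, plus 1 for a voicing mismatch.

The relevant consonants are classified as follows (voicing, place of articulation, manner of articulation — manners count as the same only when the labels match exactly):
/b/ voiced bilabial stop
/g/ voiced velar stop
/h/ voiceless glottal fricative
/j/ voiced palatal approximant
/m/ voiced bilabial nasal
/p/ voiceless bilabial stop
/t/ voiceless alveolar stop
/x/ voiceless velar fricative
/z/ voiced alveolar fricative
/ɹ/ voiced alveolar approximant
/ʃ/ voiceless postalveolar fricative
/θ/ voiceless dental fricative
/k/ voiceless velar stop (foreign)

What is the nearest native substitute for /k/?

g

/g/ is closest: same manner (stop), place distance 0 (velar→velar), voicing differs (+1); total 1. Next closest is /t/ at distance 3.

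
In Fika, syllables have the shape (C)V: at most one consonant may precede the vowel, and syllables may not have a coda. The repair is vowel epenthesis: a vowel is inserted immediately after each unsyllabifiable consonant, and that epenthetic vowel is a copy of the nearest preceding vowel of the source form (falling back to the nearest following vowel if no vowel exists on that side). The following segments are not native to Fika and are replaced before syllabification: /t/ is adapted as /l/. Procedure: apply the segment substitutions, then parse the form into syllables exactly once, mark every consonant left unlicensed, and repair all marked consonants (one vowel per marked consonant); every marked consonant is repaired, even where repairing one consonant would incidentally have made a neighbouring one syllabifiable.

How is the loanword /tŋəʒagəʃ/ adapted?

ləŋəʒagəʃə

Substitution: /t/ → /l/, giving /lŋəʒagəʃ/.
The consonants /l/, /ʃ/ cannot be parsed into a legal (C)V syllable (no codas are permitted; onsets are limited to one consonant).
Inserting the epenthetic vowel yields /l/ → /lə/, /ʃ/ → /ʃə/.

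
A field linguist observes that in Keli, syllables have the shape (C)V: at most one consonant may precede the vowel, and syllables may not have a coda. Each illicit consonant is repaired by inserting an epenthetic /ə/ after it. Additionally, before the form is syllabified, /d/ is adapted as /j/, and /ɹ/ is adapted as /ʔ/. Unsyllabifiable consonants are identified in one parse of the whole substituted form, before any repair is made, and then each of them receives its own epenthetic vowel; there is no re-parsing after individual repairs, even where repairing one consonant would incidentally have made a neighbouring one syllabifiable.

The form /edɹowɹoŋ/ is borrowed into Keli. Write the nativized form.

Substitution: /d/ → /j/, /ɹ/ → /ʔ/, giving /ejʔowʔoŋ/.
Syllabifying with onset maximization leaves /j/, /w/, /ŋ/ stranded (no codas are permitted; onsets are limited to one consonant).
Each unlicensed consonant becomes the onset of a new syllable: /j/ → /jə/, /w/ → /wə/, /ŋ/ → /ŋə/.

ejəʔowəʔoŋə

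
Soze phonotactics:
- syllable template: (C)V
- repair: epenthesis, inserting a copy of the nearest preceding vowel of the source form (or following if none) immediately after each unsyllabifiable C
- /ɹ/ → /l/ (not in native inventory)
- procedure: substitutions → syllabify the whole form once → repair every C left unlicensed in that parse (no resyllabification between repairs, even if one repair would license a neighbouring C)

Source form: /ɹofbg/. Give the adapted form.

lofobogo

Substitution: /ɹ/ → /l/, giving /lofbg/.
Syllabifying with onset maximization leaves /f/, /b/, /g/ stranded (no codas are permitted; onsets are limited to one consonant).
Inserting the epenthetic vowel yields /f/ → /fo/, /b/ → /bo/, /g/ → /go/.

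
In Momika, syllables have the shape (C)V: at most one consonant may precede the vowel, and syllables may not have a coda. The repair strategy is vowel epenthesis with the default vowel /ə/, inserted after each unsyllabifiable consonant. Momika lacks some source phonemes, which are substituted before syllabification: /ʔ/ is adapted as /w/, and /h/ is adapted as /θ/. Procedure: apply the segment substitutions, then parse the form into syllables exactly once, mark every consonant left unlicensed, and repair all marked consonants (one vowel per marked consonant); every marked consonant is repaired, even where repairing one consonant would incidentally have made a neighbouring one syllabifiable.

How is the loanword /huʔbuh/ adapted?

Substitution: /h/ → /θ/, /ʔ/ → /w/, giving /θuwbuθ/.
The consonants /w/, /θ/ cannot be parsed into a legal (C)V syllable (no codas are permitted; onsets are limited to one consonant).
Each unlicensed consonant becomes the onset of a new syllable: /w/ → /wə/, /θ/ → /θə/.

θuwəbuθə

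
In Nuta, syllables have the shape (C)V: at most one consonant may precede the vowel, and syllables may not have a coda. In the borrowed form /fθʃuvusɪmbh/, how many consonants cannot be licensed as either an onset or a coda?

5

Syllabifying with onset maximization leaves /f/, /θ/, /m/, /b/, /h/ stranded (no codas are permitted; onsets are limited to one consonant).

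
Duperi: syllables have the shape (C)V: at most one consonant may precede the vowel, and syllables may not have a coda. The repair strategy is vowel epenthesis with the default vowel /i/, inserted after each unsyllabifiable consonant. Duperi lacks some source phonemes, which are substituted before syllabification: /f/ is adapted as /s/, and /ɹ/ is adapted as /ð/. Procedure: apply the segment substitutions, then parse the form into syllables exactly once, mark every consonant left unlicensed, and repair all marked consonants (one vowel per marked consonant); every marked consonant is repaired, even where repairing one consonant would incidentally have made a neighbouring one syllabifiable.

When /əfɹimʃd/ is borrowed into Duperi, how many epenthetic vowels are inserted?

4

After substitution the input is /əsðimʃd/.
The unsyllabifiable consonants are /s/, /m/, /ʃ/, /d/; each receives one epenthetic vowel.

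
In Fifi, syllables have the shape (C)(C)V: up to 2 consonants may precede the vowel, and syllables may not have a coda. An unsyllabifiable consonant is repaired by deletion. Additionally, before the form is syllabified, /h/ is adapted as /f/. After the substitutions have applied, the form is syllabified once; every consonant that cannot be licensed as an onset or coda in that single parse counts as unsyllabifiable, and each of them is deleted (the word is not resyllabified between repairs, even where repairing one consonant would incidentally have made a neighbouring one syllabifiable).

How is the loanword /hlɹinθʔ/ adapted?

Substitution: /h/ → /f/, giving /flɹinθʔ/.
Under (C)(C)V, the unsyllabifiable consonants are /f/, /n/, /θ/, /ʔ/ (no codas are permitted; onsets may contain at most 2 consonants).
Deletion applies to /f/, /n/, /θ/, /ʔ/.

lɹi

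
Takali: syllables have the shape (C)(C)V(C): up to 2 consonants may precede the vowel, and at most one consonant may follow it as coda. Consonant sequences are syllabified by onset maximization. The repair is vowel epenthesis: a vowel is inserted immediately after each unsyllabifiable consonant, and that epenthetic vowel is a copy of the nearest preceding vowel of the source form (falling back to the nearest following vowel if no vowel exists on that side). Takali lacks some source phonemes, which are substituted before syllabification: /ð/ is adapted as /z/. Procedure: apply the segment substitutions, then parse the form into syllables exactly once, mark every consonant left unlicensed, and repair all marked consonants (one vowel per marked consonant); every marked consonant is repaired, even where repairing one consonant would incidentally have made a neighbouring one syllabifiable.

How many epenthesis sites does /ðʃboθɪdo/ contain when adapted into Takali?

After substitution the input is /zʃboθɪdo/.
The unsyllabifiable consonants are /z/; each receives one epenthetic vowel.

1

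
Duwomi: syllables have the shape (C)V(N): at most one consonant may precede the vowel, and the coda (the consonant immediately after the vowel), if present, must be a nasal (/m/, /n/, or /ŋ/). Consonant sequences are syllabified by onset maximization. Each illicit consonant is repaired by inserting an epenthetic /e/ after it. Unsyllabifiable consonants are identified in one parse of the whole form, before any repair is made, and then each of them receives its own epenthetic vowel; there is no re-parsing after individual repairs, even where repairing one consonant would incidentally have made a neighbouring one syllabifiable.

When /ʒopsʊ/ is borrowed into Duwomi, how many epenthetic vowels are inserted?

The unsyllabifiable consonants are /p/; each receives one epenthetic vowel.

1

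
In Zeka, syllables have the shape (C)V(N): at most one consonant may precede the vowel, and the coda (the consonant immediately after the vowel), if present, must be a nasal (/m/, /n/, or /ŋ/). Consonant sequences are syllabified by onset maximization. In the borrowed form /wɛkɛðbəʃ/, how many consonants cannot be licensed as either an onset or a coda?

2

The consonants /ð/, /ʃ/ cannot be parsed into a legal (C)V(N) syllable (only a nasal (/m/, /n/, or /ŋ/) is licensed in coda position; onsets are limited to one consonant).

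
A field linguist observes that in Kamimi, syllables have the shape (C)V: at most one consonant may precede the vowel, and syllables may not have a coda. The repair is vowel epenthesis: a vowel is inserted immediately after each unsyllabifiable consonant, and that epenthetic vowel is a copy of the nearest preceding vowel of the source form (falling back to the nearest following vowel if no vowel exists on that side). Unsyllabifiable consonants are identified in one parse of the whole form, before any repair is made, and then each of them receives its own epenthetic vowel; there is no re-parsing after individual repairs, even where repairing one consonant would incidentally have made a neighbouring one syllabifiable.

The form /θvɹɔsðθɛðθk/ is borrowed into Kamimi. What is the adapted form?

Syllabifying with onset maximization leaves /θ/, /v/, /s/, /ð/, /ð/, /θ/, /k/ stranded (no codas are permitted; onsets are limited to one consonant).
Epenthesis after each stranded consonant: /θ/ → /θɔ/, /v/ → /vɔ/, /s/ → /sɔ/, /ð/ → /ðɔ/, /ð/ → /ðɛ/, /θ/ → /θɛ/, /k/ → /kɛ/.

θɔvɔɹɔsɔðɔθɛðɛθɛkɛ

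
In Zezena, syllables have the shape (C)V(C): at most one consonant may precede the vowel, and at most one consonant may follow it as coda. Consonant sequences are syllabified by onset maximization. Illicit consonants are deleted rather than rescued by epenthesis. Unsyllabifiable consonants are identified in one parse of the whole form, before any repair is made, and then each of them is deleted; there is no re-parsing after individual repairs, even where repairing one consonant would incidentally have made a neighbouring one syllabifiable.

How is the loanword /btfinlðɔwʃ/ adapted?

finðɔw

The consonants /b/, /t/, /l/, /ʃ/ cannot be parsed into a legal (C)V(C) syllable (at most one coda consonant is licensed; onsets are limited to one consonant).
Deleting the stranded consonants removes /b/, /t/, /l/, /ʃ/.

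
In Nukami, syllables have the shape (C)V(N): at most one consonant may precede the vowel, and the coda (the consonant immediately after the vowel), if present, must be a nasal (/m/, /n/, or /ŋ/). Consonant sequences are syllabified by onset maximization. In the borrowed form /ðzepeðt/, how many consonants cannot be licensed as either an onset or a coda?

Under (C)V(N), the unsyllabifiable consonants are /ð/, /ð/, /t/ (only a nasal (/m/, /n/, or /ŋ/) is licensed in coda position; onsets are limited to one consonant).

3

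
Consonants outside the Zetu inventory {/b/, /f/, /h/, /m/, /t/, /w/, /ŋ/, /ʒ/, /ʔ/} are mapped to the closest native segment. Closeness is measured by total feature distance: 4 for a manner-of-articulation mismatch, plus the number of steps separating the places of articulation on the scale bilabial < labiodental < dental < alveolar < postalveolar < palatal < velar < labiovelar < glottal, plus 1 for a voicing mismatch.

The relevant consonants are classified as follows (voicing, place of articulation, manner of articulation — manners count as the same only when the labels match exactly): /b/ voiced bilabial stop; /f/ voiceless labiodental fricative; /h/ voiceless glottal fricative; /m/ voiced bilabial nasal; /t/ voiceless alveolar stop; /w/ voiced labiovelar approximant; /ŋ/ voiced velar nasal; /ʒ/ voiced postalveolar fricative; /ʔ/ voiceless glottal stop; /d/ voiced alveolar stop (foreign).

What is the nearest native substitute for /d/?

/t/ is closest: same manner (stop), place distance 0 (alveolar→alveolar), voicing differs (+1); total 1. Next closest is /b/ at distance 3.

t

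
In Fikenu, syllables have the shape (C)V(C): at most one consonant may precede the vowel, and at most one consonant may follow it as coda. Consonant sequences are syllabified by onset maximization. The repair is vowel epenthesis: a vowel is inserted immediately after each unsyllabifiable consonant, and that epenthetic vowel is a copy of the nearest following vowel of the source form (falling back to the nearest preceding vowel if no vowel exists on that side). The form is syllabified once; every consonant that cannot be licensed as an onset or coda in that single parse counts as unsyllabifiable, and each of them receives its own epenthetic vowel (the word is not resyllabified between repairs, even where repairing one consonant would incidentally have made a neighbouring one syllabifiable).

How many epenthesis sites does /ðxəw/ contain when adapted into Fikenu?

1

The unsyllabifiable consonants are /ð/; each receives one epenthetic vowel.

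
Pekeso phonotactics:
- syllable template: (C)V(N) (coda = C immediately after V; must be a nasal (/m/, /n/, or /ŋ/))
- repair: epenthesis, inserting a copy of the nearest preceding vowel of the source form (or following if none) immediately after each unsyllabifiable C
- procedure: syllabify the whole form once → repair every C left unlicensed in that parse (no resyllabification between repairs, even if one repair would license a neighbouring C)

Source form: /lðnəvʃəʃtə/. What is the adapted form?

ləðənəvəʃəʃətə

Syllabifying with onset maximization leaves /l/, /ð/, /v/, /ʃ/ stranded (only a nasal (/m/, /n/, or /ŋ/) is licensed in coda position; onsets are limited to one consonant).
Epenthesis after each stranded consonant: /l/ → /lə/, /ð/ → /ðə/, /v/ → /və/, /ʃ/ → /ʃə/.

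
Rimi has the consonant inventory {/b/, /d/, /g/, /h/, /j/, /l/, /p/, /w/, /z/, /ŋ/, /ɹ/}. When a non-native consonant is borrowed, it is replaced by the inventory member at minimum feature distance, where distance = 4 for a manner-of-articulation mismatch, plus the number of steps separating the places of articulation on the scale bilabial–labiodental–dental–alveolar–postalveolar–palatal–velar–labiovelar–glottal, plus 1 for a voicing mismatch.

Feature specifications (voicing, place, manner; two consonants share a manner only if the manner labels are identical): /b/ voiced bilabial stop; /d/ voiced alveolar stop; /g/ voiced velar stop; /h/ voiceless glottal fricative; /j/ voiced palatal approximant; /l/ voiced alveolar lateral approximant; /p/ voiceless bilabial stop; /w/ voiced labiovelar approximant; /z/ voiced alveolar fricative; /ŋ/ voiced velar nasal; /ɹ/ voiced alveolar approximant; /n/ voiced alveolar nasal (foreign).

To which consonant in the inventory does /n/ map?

ŋ

/ŋ/ is closest: same manner (nasal), place distance 3 (alveolar→velar), same voicing; total 3. Next closest is /d/ at distance 4.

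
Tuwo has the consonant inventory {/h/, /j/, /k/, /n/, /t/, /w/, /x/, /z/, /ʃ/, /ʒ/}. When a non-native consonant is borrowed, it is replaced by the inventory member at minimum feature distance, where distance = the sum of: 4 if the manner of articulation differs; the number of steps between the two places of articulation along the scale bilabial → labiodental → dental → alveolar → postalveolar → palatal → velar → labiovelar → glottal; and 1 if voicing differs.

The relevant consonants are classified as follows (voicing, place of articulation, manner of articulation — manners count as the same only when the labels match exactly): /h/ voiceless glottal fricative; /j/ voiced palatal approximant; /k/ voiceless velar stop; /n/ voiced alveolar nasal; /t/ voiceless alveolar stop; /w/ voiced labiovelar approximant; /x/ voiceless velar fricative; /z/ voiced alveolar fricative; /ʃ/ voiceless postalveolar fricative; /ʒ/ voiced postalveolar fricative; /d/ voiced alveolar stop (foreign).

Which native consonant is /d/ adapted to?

t

/t/ is closest: same manner (stop), place distance 0 (alveolar→alveolar), voicing differs (+1); total 1. Next closest is /k/ at distance 4.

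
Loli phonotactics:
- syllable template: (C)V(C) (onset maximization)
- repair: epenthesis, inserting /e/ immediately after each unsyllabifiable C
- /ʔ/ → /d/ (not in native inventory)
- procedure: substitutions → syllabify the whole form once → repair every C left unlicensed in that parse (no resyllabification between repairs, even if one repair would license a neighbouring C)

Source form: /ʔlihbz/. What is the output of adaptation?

Substitution: /ʔ/ → /d/, giving /dlihbz/.
Syllabifying with onset maximization leaves /d/, /b/, /z/ stranded (at most one coda consonant is licensed; onsets are limited to one consonant).
Epenthesis after each stranded consonant: /d/ → /de/, /b/ → /be/, /z/ → /ze/.

delihbeze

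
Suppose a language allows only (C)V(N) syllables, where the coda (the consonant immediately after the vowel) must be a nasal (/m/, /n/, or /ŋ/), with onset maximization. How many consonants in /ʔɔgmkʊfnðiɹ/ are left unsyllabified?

5

The consonants /g/, /m/, /f/, /n/, /ɹ/ cannot be parsed into a legal (C)V(N) syllable (only a nasal (/m/, /n/, or /ŋ/) is licensed in coda position; onsets are limited to one consonant).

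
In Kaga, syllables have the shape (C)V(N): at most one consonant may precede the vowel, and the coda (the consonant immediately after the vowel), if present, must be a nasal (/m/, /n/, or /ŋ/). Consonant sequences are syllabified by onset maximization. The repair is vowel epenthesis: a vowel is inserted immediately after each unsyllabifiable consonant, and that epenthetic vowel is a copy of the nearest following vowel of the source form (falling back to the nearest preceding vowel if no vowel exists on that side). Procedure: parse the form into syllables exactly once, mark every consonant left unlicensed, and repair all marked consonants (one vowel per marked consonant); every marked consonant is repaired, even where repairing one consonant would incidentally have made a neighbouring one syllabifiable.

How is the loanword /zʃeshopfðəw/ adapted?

zeʃesohopəfəðəwə

Syllabifying with onset maximization leaves /z/, /s/, /p/, /f/, /w/ stranded (only a nasal (/m/, /n/, or /ŋ/) is licensed in coda position; onsets are limited to one consonant).
Each unlicensed consonant becomes the onset of a new syllable: /z/ → /ze/, /s/ → /so/, /p/ → /pə/, /f/ → /fə/, /w/ → /wə/.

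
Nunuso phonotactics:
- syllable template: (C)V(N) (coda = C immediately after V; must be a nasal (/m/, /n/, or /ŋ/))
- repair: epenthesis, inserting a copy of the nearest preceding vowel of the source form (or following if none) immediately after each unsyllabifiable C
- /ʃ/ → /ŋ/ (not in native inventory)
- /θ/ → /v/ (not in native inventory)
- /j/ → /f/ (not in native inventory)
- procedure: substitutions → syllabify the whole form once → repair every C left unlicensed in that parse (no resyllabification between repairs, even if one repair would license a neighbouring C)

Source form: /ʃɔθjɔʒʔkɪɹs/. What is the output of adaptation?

ŋɔvɔfɔʒɔʔɔkɪɹɪsɪ

Substitution: /ʃ/ → /ŋ/, /θ/ → /v/, /j/ → /f/, giving /ŋɔvfɔʒʔkɪɹs/.
Syllabifying with onset maximization leaves /v/, /ʒ/, /ʔ/, /ɹ/, /s/ stranded (only a nasal (/m/, /n/, or /ŋ/) is licensed in coda position; onsets are limited to one consonant).
Each unlicensed consonant becomes the onset of a new syllable: /v/ → /vɔ/, /ʒ/ → /ʒɔ/, /ʔ/ → /ʔɔ/, /ɹ/ → /ɹɪ/, /s/ → /sɪ/.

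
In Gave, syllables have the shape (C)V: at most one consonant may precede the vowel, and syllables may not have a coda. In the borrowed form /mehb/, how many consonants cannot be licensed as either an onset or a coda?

2

The consonants /h/, /b/ cannot be parsed into a legal (C)V syllable (no codas are permitted; onsets are limited to one consonant).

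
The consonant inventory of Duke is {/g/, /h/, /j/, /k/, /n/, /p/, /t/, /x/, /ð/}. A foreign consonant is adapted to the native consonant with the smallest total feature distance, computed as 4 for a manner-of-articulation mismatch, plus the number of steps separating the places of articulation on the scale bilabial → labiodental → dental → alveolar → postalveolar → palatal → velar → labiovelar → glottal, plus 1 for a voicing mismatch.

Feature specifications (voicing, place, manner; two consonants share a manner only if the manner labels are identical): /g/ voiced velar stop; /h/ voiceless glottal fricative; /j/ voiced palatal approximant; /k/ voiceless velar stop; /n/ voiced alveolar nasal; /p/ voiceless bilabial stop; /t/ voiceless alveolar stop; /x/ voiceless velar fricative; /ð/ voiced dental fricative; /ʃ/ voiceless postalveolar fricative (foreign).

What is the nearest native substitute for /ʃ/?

/x/ is closest: same manner (fricative), place distance 2 (postalveolar→velar), same voicing; total 2. Next closest is /ð/ at distance 3.

x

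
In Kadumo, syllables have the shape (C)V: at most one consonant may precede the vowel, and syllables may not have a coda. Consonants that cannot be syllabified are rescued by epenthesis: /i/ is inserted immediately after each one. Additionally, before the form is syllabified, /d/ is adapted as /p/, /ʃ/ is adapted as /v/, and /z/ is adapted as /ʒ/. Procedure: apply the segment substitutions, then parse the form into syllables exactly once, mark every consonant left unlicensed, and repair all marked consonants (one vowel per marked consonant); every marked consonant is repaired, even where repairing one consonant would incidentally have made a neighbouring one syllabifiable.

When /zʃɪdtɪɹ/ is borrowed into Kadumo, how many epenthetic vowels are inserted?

After substitution the input is /ʒvɪptɪɹ/.
The unsyllabifiable consonants are /ʒ/, /p/, /ɹ/; each receives one epenthetic vowel.

3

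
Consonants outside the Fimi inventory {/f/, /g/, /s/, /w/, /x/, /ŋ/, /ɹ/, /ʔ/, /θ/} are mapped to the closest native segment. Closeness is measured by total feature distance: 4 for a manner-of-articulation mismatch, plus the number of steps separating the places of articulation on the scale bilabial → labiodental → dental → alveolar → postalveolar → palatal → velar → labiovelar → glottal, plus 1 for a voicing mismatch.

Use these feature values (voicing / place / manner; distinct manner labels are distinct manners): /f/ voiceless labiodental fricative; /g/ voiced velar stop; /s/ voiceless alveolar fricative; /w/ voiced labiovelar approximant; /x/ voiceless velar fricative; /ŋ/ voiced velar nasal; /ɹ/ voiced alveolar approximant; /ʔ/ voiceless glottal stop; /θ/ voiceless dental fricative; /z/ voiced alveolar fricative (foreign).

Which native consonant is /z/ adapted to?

s

/s/ is closest: same manner (fricative), place distance 0 (alveolar→alveolar), voicing differs (+1); total 1. Next closest is /θ/ at distance 2.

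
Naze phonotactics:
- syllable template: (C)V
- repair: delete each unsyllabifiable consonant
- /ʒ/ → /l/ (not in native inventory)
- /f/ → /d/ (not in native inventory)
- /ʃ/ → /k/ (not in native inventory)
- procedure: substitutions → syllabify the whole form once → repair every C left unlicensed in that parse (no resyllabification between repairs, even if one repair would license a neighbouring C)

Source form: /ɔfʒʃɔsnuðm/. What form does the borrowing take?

ɔkɔnu

Substitution: /f/ → /d/, /ʒ/ → /l/, /ʃ/ → /k/, giving /ɔdlkɔsnuðm/.
Under (C)V, the unsyllabifiable consonants are /d/, /l/, /s/, /ð/, /m/ (no codas are permitted; onsets are limited to one consonant).
Each unlicensed consonant is deleted: /d/, /l/, /s/, /ð/, /m/.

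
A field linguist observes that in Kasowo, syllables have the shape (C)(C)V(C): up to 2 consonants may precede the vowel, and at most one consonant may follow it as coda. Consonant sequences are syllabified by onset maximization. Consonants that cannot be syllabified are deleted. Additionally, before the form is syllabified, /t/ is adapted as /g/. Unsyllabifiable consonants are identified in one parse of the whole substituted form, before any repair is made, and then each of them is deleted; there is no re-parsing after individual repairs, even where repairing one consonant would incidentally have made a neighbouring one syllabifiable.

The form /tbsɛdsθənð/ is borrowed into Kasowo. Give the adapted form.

Substitution: /t/ → /g/, giving /gbsɛdsθənð/.
Under (C)(C)V(C), the unsyllabifiable consonants are /g/, /ð/ (at most one coda consonant is licensed; onsets may contain at most 2 consonants).
Deleting the stranded consonants removes /g/, /ð/.

bsɛdsθən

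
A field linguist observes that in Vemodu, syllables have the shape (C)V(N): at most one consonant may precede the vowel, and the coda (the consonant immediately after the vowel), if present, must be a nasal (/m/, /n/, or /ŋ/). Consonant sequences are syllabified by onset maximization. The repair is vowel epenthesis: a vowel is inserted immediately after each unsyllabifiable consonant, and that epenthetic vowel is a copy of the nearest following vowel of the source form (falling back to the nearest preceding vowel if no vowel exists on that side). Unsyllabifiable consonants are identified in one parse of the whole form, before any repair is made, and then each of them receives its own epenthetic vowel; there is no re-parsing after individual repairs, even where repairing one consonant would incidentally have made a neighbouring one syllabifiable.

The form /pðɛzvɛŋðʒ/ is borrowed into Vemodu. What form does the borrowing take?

pɛðɛzɛvɛŋðɛʒɛ

The consonants /p/, /z/, /ð/, /ʒ/ cannot be parsed into a legal (C)V(N) syllable (only a nasal (/m/, /n/, or /ŋ/) is licensed in coda position; onsets are limited to one consonant).
Epenthesis after each stranded consonant: /p/ → /pɛ/, /z/ → /zɛ/, /ð/ → /ðɛ/, /ʒ/ → /ʒɛ/.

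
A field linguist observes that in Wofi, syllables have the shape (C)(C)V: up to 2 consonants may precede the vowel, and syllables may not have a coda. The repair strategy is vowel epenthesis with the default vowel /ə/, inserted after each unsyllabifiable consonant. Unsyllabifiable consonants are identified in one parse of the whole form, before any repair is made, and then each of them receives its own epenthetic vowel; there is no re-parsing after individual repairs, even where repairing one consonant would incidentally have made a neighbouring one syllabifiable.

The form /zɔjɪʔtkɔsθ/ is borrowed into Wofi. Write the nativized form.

The consonants /ʔ/, /s/, /θ/ cannot be parsed into a legal (C)(C)V syllable (no codas are permitted; onsets may contain at most 2 consonants).
Inserting the epenthetic vowel yields /ʔ/ → /ʔə/, /s/ → /sə/, /θ/ → /θə/.

zɔjɪʔətkɔsəθə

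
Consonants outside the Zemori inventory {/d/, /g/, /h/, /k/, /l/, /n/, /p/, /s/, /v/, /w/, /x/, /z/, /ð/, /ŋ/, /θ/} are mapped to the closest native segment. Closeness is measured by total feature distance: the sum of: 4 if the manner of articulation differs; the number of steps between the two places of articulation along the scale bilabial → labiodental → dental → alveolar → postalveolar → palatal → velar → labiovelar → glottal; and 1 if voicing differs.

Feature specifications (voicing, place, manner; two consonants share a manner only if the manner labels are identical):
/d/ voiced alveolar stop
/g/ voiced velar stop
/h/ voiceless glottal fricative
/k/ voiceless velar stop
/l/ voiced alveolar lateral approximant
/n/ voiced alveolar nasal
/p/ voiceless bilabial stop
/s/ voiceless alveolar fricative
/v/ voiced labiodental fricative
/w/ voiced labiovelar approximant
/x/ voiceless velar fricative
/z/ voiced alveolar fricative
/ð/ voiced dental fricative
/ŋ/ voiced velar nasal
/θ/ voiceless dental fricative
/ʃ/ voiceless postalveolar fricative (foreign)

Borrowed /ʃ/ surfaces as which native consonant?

s

/s/ is closest: same manner (fricative), place distance 1 (postalveolar→alveolar), same voicing; total 1. Next closest is /x/ at distance 2.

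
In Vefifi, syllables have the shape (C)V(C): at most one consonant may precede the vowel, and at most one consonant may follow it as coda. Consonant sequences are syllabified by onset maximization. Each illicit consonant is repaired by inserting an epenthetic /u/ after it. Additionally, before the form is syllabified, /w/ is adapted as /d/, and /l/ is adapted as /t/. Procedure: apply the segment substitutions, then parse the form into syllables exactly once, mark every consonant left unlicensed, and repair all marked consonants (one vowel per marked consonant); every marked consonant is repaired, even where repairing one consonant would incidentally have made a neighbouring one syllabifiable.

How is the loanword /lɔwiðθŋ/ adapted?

Substitution: /l/ → /t/, /w/ → /d/, giving /tɔdiðθŋ/.
The consonants /θ/, /ŋ/ cannot be parsed into a legal (C)V(C) syllable (at most one coda consonant is licensed; onsets are limited to one consonant).
Epenthesis after each stranded consonant: /θ/ → /θu/, /ŋ/ → /ŋu/.

tɔdiðθuŋu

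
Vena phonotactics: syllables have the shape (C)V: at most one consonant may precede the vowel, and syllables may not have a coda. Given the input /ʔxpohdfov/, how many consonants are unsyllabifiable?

5

Syllabifying with onset maximization leaves /ʔ/, /x/, /h/, /d/, /v/ stranded (no codas are permitted; onsets are limited to one consonant).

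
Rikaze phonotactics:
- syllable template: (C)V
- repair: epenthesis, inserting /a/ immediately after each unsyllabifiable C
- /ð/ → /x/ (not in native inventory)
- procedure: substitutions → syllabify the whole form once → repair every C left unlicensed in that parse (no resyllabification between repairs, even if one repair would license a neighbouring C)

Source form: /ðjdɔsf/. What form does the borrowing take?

xajadɔsafa

Substitution: /ð/ → /x/, giving /xjdɔsf/.
Under (C)V, the unsyllabifiable consonants are /x/, /j/, /s/, /f/ (no codas are permitted; onsets are limited to one consonant).
Inserting the epenthetic vowel yields /x/ → /xa/, /j/ → /ja/, /s/ → /sa/, /f/ → /fa/.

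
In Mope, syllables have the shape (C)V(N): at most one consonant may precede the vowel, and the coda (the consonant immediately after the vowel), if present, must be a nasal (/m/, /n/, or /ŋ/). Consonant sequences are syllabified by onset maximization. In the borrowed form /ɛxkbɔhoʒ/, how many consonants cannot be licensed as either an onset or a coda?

3

Syllabifying with onset maximization leaves /x/, /k/, /ʒ/ stranded (only a nasal (/m/, /n/, or /ŋ/) is licensed in coda position; onsets are limited to one consonant).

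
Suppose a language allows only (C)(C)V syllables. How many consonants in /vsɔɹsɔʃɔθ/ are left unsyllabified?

1

The consonants /θ/ cannot be parsed into a legal (C)(C)V syllable (no codas are permitted; onsets may contain at most 2 consonants).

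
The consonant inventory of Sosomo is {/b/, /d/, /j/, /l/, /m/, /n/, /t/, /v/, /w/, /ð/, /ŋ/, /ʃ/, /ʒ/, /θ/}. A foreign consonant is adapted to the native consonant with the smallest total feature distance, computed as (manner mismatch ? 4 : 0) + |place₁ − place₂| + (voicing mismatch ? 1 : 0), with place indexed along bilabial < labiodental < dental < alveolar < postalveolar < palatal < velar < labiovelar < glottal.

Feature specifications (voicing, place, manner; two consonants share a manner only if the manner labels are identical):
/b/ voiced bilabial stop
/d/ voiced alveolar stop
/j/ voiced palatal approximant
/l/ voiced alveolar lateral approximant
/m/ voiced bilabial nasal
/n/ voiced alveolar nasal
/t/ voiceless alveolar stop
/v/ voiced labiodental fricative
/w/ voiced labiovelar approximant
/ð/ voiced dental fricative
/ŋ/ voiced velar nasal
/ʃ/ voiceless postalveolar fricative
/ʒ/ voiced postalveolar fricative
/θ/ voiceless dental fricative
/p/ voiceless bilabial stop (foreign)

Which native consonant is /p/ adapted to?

b

/b/ is closest: same manner (stop), place distance 0 (bilabial→bilabial), voicing differs (+1); total 1. Next closest is /t/ at distance 3.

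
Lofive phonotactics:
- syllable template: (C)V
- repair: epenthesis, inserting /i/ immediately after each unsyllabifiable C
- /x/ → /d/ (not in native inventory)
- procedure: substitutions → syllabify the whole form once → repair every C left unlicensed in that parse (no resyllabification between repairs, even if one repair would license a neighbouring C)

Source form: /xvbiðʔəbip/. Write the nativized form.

divibiðiʔəbipi

Substitution: /x/ → /d/, giving /dvbiðʔəbip/.
Under (C)V, the unsyllabifiable consonants are /d/, /v/, /ð/, /p/ (no codas are permitted; onsets are limited to one consonant).
Each unlicensed consonant becomes the onset of a new syllable: /d/ → /di/, /v/ → /vi/, /ð/ → /ði/, /p/ → /pi/.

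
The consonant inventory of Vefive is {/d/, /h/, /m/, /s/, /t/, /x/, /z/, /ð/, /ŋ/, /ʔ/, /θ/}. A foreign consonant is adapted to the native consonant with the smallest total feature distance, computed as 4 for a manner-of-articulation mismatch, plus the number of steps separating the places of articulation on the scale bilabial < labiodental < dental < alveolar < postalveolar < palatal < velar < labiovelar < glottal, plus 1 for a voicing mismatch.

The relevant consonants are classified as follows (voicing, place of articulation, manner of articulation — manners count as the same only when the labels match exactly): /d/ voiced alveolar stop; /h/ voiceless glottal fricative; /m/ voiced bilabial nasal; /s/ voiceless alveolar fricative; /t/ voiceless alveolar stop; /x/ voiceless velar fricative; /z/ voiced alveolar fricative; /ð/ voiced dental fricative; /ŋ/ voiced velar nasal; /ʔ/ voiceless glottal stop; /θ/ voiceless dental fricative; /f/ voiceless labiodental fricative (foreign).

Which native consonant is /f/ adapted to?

θ

/θ/ is closest: same manner (fricative), place distance 1 (labiodental→dental), same voicing; total 1. Next closest is /s/ at distance 2.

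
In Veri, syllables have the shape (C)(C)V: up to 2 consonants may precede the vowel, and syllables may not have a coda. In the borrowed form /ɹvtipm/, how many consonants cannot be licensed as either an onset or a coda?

Syllabifying with onset maximization leaves /ɹ/, /p/, /m/ stranded (no codas are permitted; onsets may contain at most 2 consonants).

3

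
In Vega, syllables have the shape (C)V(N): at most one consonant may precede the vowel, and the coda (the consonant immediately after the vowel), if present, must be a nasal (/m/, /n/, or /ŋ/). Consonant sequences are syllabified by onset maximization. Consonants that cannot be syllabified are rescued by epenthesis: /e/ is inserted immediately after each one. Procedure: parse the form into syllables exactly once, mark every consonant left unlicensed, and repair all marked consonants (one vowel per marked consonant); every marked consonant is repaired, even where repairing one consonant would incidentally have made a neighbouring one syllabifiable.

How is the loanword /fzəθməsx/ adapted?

Under (C)V(N), the unsyllabifiable consonants are /f/, /θ/, /s/, /x/ (only a nasal (/m/, /n/, or /ŋ/) is licensed in coda position; onsets are limited to one consonant).
Inserting the epenthetic vowel yields /f/ → /fe/, /θ/ → /θe/, /s/ → /se/, /x/ → /xe/.

fezəθeməsexe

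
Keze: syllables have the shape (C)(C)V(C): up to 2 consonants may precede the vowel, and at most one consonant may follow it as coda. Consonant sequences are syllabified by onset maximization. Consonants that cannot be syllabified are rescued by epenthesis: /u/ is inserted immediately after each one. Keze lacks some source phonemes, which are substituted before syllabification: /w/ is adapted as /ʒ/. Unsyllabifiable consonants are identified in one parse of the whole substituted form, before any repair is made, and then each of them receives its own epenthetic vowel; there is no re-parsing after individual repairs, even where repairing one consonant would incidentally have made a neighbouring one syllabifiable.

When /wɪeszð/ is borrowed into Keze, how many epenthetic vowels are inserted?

After substitution the input is /ʒɪeszð/.
The unsyllabifiable consonants are /z/, /ð/; each receives one epenthetic vowel.

2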